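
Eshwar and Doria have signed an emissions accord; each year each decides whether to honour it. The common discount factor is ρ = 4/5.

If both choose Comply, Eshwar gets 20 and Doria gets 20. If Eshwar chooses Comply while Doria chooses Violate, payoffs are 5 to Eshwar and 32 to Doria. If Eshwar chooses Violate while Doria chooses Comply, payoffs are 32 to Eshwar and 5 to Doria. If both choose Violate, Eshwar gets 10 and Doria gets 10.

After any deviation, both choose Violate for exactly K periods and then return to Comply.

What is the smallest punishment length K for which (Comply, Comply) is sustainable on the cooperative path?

Need Σ_{k=1}^{K} ρ^k ≥ (32−20)/(20−10) = 1.2000 at ρ = 4/5.
At K = 1 the sum is 0.8000 < 1.2000; at K = 2 it is 1.4400 ≥ 1.2000.
So the minimum punishment length is K = 2.

2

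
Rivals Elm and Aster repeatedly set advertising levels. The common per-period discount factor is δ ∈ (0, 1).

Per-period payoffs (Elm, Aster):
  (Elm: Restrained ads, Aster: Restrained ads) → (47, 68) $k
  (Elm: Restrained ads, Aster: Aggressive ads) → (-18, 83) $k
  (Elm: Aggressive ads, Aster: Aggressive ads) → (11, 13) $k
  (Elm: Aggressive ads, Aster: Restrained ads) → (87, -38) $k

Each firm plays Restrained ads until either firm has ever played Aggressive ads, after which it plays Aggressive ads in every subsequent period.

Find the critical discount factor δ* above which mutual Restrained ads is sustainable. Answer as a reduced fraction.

10/19

Elm's threshold: (87−47)/(87−11) = 10/19.
Aster's threshold: (83−68)/(83−13) = 3/14.
10/19 > 3/14, so Elm binds and δ* = 10/19.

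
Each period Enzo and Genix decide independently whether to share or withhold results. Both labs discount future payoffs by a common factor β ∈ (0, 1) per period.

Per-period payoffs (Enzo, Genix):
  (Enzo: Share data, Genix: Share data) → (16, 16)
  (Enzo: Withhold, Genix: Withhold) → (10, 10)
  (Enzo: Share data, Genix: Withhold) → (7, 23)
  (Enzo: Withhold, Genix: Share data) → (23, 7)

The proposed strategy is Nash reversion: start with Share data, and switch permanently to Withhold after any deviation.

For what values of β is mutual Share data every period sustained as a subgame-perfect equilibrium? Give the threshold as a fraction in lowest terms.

7/13

Under grim trigger the critical discount factor is (T−C)/(T−P) with T = 23, C = 16, P = 10.
β* = (23−16)/(23−10) = 7/13.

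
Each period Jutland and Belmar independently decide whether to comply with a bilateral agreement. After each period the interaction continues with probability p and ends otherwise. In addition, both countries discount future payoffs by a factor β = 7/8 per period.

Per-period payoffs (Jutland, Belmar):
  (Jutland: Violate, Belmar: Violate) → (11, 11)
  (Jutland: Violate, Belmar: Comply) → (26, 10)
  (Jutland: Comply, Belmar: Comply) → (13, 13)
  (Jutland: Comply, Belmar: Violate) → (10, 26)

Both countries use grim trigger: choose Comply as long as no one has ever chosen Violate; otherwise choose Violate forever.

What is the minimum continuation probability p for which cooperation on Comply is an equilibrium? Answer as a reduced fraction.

104/105

Expected continuation weight on next period's payoff is β·p = 7/8·p, which plays the role of the discount factor.
Cooperation requires 7/8·p ≥ (26−13)/(26−11) = 13/15, hence p ≥ 104/105.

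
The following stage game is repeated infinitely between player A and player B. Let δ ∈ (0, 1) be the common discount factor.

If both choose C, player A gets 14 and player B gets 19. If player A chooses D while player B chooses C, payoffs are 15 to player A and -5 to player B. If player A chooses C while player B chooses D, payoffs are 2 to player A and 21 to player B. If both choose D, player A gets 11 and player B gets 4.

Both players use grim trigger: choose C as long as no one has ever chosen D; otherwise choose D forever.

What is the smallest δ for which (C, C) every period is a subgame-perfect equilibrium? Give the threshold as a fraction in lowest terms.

1/4

player A's threshold: (15−14)/(15−11) = 1/4.
player B's threshold: (21−19)/(21−4) = 2/17.
1/4 > 2/17, so player A binds and δ* = 1/4.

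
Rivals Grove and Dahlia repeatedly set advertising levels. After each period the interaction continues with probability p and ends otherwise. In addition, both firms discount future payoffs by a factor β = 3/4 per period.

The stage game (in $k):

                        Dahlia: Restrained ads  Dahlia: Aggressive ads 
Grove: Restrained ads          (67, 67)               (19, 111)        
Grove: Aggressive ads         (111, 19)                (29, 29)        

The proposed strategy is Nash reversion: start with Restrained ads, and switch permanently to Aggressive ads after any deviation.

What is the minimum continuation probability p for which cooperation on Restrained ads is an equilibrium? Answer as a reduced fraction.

88/123

Expected continuation weight on next period's payoff is β·p = 3/4·p, which plays the role of the discount factor.
Cooperation requires 3/4·p ≥ (111−67)/(111−29) = 22/41, hence p ≥ 88/123.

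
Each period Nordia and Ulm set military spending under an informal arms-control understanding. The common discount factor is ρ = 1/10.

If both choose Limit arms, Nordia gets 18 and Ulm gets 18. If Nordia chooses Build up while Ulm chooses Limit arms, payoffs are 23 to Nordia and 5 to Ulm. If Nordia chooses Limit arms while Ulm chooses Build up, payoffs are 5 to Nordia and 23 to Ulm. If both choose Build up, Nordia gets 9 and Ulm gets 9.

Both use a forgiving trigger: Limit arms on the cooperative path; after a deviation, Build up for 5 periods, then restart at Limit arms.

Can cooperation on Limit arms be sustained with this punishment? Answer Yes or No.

No

Comparing payoff streams over the 6 periods until play realigns: cooperate → 18(1+ρ+…+ρ^5); deviate → 23 + 9(ρ+…+ρ^5).
Cooperation is sustained iff (18−9)(ρ+…+ρ^5) ≥ 23−18.
ρ+…+ρ^5 = 1/10·(1−(1/10)^5)/(1−1/10) = 0.1111, and (23−18)/(18−9) = 0.5556.
0.1111 < 0.5556, so cooperation is not sustainable.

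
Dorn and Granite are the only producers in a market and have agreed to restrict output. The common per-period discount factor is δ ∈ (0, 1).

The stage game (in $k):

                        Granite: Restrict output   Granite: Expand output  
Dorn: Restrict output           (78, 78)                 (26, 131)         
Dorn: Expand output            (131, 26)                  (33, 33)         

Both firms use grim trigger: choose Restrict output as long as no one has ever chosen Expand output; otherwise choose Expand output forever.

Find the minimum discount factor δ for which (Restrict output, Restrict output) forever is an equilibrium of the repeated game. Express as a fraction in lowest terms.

53/98

Under grim trigger the critical discount factor is (T−C)/(T−P) with T = 131, C = 78, P = 33.
δ* = (131−78)/(131−33) = 53/98.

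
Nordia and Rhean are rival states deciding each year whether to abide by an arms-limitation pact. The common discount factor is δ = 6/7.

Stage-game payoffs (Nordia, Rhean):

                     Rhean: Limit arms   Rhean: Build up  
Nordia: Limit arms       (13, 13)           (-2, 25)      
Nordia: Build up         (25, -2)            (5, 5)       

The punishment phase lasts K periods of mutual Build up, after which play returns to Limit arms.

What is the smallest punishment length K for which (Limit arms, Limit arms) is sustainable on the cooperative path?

2

No profitable deviation requires (13−5)(δ+…+δ^K) ≥ 25−13, i.e. δ+…+δ^K ≥ 3/2 ≈ 1.5000.
With δ = 6/7, the partial sums are K=1: 0.8571, K=2: 1.5918.
K = 2 is the first length at which the sum reaches 1.5000.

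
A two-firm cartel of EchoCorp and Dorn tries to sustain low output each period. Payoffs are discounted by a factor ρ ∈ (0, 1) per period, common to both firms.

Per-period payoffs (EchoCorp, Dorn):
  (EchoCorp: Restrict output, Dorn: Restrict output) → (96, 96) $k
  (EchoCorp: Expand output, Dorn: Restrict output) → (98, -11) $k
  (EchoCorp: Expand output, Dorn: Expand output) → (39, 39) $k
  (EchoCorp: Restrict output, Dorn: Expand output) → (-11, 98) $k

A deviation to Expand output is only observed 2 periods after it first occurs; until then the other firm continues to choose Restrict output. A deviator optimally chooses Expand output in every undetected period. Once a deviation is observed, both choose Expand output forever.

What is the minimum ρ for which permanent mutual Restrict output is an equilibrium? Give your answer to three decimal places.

Deviating for the 2 undetected periods gains 98−96 = 2 per period over cooperation, then loses 96−39 = 57 per period forever once punishment starts.
Gain: 2(1 + ρ + … + ρ^1); loss: 57·ρ^2/(1−ρ).
No profitable deviation ⇔ 2(1−ρ^2) ≤ 57·ρ^2, i.e. ρ^2 ≥ 2/(2+57) = 2/59.
Hence ρ ≥ (2/59)^(1/2) ≈ 0.184.

0.184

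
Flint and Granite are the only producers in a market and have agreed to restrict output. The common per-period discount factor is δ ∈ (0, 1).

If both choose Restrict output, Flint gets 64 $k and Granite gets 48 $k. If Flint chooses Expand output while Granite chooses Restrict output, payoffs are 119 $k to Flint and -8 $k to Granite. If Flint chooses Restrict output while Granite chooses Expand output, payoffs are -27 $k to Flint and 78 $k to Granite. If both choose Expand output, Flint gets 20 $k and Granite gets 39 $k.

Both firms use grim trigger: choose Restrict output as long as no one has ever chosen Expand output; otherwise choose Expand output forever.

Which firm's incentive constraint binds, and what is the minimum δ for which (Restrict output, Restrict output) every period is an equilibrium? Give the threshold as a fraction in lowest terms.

For Flint: deviation gain 119−64 = 55, per-period punishment loss 64−20 = 44. IC gives δ ≥ 55/99 = 5/9.
For Granite: gain 30, loss 9 per period, so δ ≥ 30/39 = 10/13.
The tighter constraint is Granite's, so cooperation needs δ ≥ 10/13.

Granite; δ ≥ 10/13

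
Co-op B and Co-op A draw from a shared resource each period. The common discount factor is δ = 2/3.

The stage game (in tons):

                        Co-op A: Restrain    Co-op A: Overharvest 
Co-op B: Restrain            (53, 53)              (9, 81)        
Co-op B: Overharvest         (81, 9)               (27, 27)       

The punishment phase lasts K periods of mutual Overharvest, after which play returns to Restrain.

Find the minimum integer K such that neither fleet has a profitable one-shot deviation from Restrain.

No profitable deviation requires (53−27)(δ+…+δ^K) ≥ 81−53, i.e. δ+…+δ^K ≥ 14/13 ≈ 1.0769.
With δ = 2/3, the partial sums are K=1: 0.6667, K=2: 1.1111.
K = 2 is the first length at which the sum reaches 1.0769.

2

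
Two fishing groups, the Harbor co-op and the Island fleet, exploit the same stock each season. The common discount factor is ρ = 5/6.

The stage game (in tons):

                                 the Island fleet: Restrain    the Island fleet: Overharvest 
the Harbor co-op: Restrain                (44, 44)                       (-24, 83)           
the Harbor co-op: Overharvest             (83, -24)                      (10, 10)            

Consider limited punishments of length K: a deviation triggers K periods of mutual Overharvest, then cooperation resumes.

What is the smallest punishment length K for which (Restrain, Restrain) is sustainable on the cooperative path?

2

IC: ρ(1−ρ^K)/(1−ρ) ≥ (83−44)/(44−10) = 39/34.
With ρ = 5/6: need 1 − ρ^K ≥ 39/34·(1−5/6)/(5/6), i.e. ρ^K ≤ 0.7706.
Since (5/6)^1 = 0.8333 and (5/6)^2 = 0.6944, the smallest such K is 2.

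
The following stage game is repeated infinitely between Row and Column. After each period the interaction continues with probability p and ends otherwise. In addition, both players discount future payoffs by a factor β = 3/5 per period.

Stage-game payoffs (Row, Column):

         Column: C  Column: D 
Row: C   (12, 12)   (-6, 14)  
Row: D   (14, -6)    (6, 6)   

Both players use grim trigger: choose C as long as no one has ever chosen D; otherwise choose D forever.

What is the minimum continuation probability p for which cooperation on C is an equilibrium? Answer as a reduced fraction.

5/12

Expected continuation weight on next period's payoff is β·p = 3/5·p, which plays the role of the discount factor.
Cooperation requires 3/5·p ≥ (14−12)/(14−6) = 1/4, hence p ≥ 5/12.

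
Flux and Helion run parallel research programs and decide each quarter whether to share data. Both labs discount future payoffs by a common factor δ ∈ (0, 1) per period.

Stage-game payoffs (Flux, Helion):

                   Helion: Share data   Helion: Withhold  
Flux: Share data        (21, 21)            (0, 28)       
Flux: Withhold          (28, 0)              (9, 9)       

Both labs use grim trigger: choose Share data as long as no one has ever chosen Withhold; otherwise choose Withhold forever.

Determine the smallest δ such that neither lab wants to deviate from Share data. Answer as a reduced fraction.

7/19

Under grim trigger the critical discount factor is (T−C)/(T−P) with T = 28, C = 21, P = 9.
δ* = (28−21)/(28−9) = 7/19.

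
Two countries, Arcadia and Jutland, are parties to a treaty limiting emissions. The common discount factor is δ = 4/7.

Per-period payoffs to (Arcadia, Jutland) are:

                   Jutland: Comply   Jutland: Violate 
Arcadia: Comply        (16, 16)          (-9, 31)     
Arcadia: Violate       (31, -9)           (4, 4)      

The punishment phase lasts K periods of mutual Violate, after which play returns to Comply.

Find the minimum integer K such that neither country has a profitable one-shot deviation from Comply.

5

IC: δ(1−δ^K)/(1−δ) ≥ (31−16)/(16−4) = 5/4.
With δ = 4/7: need 1 − δ^K ≥ 5/4·(1−4/7)/(4/7), i.e. δ^K ≤ 0.0625.
Since (4/7)^4 = 0.1066 and (4/7)^5 = 0.0609, the smallest such K is 5.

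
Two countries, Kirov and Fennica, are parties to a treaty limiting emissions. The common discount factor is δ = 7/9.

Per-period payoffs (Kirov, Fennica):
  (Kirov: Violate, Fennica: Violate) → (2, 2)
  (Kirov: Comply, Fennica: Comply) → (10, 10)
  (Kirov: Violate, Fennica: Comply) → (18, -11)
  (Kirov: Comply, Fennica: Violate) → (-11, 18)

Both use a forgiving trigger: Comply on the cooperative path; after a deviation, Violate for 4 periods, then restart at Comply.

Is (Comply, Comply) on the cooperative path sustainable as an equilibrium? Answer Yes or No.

Yes

IC: δ+…+δ^4 ≥ (18−10)/(10−2) = 1.
At δ = 7/9: partial sum = 2.2192 ≥ 1.0000. Cooperation sustainable.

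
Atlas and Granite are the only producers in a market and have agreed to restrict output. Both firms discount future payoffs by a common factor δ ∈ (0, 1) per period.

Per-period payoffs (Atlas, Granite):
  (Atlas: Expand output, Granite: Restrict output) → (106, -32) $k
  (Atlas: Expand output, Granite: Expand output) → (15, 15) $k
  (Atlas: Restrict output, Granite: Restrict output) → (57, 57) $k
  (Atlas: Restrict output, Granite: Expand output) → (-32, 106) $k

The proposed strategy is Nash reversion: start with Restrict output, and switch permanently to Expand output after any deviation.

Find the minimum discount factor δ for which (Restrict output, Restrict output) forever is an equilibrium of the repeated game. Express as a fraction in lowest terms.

7/13

One-period gain from deviating is 106 − 57 = 49. The loss is 57 − 15 = 42 in every subsequent period, with present value 42·δ/(1−δ).
Deviation is unprofitable when 42·δ/(1−δ) ≥ 49, i.e. δ/(1−δ) ≥ 7/6.
Equivalently δ ≥ 49/(49+42) = 7/13.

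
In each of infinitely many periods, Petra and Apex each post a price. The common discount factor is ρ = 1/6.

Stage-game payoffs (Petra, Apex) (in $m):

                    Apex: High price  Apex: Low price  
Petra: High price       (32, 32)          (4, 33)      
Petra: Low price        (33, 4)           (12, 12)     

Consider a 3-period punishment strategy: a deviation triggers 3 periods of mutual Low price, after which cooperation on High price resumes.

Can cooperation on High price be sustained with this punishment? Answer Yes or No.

Comparing payoff streams over the 4 periods until play realigns: cooperate → 32(1+ρ+…+ρ^3); deviate → 33 + 12(ρ+…+ρ^3).
Cooperation is sustained iff (32−12)(ρ+…+ρ^3) ≥ 33−32.
ρ+…+ρ^3 = 1/6·(1−(1/6)^3)/(1−1/6) = 0.1991, and (33−32)/(32−12) = 0.0500.
0.1991 ≥ 0.0500, so cooperation is sustainable.

Yes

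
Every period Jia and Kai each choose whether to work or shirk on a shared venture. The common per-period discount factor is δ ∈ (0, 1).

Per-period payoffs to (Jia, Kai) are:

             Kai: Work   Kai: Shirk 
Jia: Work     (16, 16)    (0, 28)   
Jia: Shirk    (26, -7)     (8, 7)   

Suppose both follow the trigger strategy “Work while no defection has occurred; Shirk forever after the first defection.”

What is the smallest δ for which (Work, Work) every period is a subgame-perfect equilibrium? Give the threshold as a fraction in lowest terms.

4/7

Jia's threshold: (26−16)/(26−8) = 5/9.
Kai's threshold: (28−16)/(28−7) = 4/7.
5/9 < 4/7, so Kai binds and δ* = 4/7.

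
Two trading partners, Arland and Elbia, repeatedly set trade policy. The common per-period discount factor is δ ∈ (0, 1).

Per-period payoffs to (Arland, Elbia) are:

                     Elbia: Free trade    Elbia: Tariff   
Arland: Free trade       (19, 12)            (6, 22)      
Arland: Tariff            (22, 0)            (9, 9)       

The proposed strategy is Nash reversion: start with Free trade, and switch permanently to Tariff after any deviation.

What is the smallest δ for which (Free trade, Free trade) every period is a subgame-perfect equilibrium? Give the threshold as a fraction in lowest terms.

10/13

Arland: cooperation gives 19 each period; deviation gives 22 once then 9 forever.
  19/(1−δ) ≥ 22 + 9δ/(1−δ) ⇒ δ ≥ 3/13.
Elbia: cooperation gives 12 each period; deviation gives 22 once then 9 forever.
  δ ≥ 10/13.
Both must hold, so the binding constraint is Elbia's: δ ≥ 10/13.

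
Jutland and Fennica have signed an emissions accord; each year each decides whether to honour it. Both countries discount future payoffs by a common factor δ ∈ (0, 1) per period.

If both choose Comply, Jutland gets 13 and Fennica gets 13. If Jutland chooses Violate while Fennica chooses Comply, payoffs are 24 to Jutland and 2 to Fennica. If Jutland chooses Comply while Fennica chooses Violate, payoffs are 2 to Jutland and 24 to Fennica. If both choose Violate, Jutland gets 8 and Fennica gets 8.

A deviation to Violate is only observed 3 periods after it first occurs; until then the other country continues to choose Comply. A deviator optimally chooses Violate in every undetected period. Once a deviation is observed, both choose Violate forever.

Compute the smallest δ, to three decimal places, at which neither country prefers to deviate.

Deviating for the 3 undetected periods gains 24−13 = 11 per period over cooperation, then loses 13−8 = 5 per period forever once punishment starts.
Gain: 11(1 + δ + … + δ^2); loss: 5·δ^3/(1−δ).
No profitable deviation ⇔ 11(1−δ^3) ≤ 5·δ^3, i.e. δ^3 ≥ 11/(11+5) = 11/16.
Hence δ ≥ (11/16)^(1/3) ≈ 0.883.

0.883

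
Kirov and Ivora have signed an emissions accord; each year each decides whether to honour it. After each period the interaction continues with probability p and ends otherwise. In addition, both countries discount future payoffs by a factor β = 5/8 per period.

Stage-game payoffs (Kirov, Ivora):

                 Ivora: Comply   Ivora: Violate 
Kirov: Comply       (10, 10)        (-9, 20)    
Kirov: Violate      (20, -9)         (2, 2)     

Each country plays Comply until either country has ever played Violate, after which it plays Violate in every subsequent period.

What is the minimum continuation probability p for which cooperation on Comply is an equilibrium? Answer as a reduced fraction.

With continuation probability p and discount β, the effective per-period discount factor is βp.
Grim-trigger IC: βp ≥ (20−10)/(20−2) = 5/9.
So p ≥ (5/9)/(5/8) = 8/9.

8/9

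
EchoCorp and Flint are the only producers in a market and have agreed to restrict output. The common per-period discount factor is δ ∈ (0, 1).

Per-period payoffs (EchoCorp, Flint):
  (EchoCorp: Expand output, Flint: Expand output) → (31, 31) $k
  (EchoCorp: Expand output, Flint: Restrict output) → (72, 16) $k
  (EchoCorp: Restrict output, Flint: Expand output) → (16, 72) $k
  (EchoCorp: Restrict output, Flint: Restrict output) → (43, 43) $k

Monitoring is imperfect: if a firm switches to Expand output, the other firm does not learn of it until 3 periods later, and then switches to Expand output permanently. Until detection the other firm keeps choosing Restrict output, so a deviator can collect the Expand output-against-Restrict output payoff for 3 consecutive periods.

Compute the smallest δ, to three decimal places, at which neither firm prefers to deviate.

0.891

Deviating for the 3 undetected periods gains 72−43 = 29 per period over cooperation, then loses 43−31 = 12 per period forever once punishment starts.
Gain: 29(1 + δ + … + δ^2); loss: 12·δ^3/(1−δ).
No profitable deviation ⇔ 29(1−δ^3) ≤ 12·δ^3, i.e. δ^3 ≥ 29/(29+12) = 29/41.
Hence δ ≥ (29/41)^(1/3) ≈ 0.891.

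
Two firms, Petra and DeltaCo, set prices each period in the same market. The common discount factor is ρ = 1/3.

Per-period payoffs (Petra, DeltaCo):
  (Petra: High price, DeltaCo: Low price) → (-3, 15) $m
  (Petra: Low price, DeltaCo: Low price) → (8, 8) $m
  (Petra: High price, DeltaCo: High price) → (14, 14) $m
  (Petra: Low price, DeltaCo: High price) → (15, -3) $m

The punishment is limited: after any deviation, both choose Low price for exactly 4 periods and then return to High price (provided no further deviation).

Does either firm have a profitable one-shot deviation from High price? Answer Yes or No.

No

A one-shot deviation gives 15 now, then 8 for 4 periods, then back to 14.
Gain from deviating: (15−14) today; loss: (14−8) in each of the next 4 periods.
No-deviation condition: (14−8)(ρ+…+ρ^4) ≥ 15−14, i.e. ρ+…+ρ^4 ≥ 1/6.
At ρ = 1/3: ρ+…+ρ^4 = 0.4938 ≥ 0.1667.
So cooperation is sustainable.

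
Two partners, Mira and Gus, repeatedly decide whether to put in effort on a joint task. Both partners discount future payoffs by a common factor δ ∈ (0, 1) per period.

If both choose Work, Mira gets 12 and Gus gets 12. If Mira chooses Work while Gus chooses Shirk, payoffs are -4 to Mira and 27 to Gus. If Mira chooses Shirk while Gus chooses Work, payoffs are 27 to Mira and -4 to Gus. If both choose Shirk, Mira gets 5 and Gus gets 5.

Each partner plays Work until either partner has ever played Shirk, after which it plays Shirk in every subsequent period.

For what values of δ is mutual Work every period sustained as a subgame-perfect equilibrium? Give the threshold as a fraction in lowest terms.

One-period gain from deviating is 27 − 12 = 15. The loss is 12 − 5 = 7 in every subsequent period, with present value 7·δ/(1−δ).
Deviation is unprofitable when 7·δ/(1−δ) ≥ 15, i.e. δ/(1−δ) ≥ 15/7.
Equivalently δ ≥ 15/(15+7) = 15/22.

15/22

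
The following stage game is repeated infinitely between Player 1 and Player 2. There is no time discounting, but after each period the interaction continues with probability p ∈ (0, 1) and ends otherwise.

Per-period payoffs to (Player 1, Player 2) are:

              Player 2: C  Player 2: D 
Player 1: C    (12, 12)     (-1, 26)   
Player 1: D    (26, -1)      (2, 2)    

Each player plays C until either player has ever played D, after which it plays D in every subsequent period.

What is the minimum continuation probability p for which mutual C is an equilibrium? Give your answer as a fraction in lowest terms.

Expected cooperation value is 12 + p·12 + p²·12 + … = 12/(1−p); deviation gives 26 + p·2/(1−p).
12 ≥ 26(1−p) + 2p ⇒ 24p ≥ 14 ⇒ p ≥ 14/24 = 7/12.

7/12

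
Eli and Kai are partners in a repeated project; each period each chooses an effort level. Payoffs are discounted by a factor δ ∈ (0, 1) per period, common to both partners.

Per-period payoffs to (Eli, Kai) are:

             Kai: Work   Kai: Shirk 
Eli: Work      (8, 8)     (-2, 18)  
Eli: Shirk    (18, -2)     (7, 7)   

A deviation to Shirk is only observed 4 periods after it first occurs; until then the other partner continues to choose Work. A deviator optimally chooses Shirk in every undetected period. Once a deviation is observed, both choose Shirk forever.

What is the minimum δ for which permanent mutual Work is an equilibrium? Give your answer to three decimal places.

0.976

Deviating for the 4 undetected periods gains 18−8 = 10 per period over cooperation, then loses 8−7 = 1 per period forever once punishment starts.
Gain: 10(1 + δ + … + δ^3); loss: 1·δ^4/(1−δ).
No profitable deviation ⇔ 10(1−δ^4) ≤ 1·δ^4, i.e. δ^4 ≥ 10/(10+1) = 10/11.
Hence δ ≥ (10/11)^(1/4) ≈ 0.976.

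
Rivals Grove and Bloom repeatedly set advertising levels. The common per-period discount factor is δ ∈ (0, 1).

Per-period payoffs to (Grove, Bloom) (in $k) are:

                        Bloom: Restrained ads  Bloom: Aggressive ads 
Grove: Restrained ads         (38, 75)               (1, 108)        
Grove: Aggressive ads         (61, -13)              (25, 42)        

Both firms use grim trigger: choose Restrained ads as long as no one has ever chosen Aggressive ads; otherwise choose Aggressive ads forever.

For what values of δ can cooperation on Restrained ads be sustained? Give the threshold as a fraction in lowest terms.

23/36

Grove: cooperation gives 38 each period; deviation gives 61 once then 25 forever.
  38/(1−δ) ≥ 61 + 25δ/(1−δ) ⇒ δ ≥ 23/36.
Bloom: cooperation gives 75 each period; deviation gives 108 once then 42 forever.
  δ ≥ 33/66 = 1/2.
Both must hold, so the binding constraint is Grove's: δ ≥ 23/36.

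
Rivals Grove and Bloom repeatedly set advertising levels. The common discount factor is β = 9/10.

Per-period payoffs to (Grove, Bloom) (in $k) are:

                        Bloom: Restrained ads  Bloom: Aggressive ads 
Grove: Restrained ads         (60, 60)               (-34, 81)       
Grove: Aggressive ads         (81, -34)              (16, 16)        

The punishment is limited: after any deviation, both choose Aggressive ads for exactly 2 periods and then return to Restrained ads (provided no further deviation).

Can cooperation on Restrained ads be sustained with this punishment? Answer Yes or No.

Comparing payoff streams over the 3 periods until play realigns: cooperate → 60(1+β+…+β^2); deviate → 81 + 16(β+…+β^2).
Cooperation is sustained iff (60−16)(β+…+β^2) ≥ 81−60.
β+…+β^2 = 9/10·(1−(9/10)^2)/(1−9/10) = 1.7100, and (81−60)/(60−16) = 0.4773.
1.7100 ≥ 0.4773, so cooperation is sustainable.

Yes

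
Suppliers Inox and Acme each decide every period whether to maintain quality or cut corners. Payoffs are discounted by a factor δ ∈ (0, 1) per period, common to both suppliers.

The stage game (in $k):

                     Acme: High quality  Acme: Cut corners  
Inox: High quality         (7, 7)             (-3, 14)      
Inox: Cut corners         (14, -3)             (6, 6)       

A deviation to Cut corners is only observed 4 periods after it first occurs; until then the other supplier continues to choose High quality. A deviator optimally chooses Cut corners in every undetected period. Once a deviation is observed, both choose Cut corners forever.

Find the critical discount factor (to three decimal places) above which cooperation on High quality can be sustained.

0.967

Deviating for the 4 undetected periods gains 14−7 = 7 per period over cooperation, then loses 7−6 = 1 per period forever once punishment starts.
Gain: 7(1 + δ + … + δ^3); loss: 1·δ^4/(1−δ).
No profitable deviation ⇔ 7(1−δ^4) ≤ 1·δ^4, i.e. δ^4 ≥ 7/(7+1) = 7/8.
Hence δ ≥ (7/8)^(1/4) ≈ 0.967.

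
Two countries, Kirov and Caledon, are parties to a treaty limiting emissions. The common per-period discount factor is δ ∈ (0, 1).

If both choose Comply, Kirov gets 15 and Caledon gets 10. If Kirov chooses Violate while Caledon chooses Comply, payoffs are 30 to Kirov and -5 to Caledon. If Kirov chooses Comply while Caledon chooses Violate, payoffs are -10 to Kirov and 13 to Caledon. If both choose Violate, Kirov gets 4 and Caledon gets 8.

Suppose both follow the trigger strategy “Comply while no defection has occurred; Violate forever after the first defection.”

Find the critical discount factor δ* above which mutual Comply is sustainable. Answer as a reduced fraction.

For Kirov: deviation gain 30−15 = 15, per-period punishment loss 15−4 = 11. IC gives δ ≥ 15/26.
For Caledon: gain 3, loss 2 per period, so δ ≥ 3/5.
The tighter constraint is Caledon's, so cooperation needs δ ≥ 3/5.

3/5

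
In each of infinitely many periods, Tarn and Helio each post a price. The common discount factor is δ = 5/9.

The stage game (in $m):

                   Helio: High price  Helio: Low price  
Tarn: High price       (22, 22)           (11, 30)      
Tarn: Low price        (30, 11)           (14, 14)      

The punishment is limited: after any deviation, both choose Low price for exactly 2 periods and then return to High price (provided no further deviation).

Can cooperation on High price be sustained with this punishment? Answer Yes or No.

A one-shot deviation gives 30 now, then 14 for 2 periods, then back to 22.
Gain from deviating: (30−22) today; loss: (22−14) in each of the next 2 periods.
No-deviation condition: (22−14)(δ+…+δ^2) ≥ 30−22, i.e. δ+…+δ^2 ≥ 1.
At δ = 5/9: δ+…+δ^2 = 0.8642 < 1.0000.
So cooperation is not sustainable.

No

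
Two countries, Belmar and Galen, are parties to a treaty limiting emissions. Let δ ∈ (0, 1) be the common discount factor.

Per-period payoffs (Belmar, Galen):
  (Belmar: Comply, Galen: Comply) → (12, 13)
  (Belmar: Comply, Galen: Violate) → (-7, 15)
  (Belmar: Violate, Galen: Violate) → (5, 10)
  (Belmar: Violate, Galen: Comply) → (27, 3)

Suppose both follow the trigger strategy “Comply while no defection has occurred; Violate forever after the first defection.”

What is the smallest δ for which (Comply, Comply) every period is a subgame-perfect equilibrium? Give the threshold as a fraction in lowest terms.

15/22

Belmar: cooperation gives 12 each period; deviation gives 27 once then 5 forever.
  12/(1−δ) ≥ 27 + 5δ/(1−δ) ⇒ δ ≥ 15/22.
Galen: cooperation gives 13 each period; deviation gives 15 once then 10 forever.
  δ ≥ 2/5.
Both must hold, so the binding constraint is Belmar's: δ ≥ 15/22.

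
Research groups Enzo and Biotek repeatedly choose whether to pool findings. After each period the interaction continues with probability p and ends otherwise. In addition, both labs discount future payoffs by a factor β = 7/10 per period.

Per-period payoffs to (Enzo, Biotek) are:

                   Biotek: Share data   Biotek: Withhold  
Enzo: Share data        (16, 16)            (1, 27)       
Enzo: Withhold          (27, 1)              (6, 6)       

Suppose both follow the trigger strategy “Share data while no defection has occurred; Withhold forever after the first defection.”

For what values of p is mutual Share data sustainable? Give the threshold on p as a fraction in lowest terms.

110/147

With continuation probability p and discount β, the effective per-period discount factor is βp.
Grim-trigger IC: βp ≥ (27−16)/(27−6) = 11/21.
So p ≥ (11/21)/(7/10) = 110/147.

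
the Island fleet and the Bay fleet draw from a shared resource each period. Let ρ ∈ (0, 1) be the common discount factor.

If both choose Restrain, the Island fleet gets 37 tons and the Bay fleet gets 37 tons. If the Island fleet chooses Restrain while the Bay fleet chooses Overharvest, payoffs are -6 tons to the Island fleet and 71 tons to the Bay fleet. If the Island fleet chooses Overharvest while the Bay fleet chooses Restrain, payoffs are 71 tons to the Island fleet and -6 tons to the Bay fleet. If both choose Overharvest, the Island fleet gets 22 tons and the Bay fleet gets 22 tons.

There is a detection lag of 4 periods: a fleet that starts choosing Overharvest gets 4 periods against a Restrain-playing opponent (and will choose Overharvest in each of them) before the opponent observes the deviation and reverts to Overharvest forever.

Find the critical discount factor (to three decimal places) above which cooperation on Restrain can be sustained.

Deviating for the 4 undetected periods gains 71−37 = 34 per period over cooperation, then loses 37−22 = 15 per period forever once punishment starts.
Gain: 34(1 + ρ + … + ρ^3); loss: 15·ρ^4/(1−ρ).
No profitable deviation ⇔ 34(1−ρ^4) ≤ 15·ρ^4, i.e. ρ^4 ≥ 34/(34+15) = 34/49.
Hence ρ ≥ (34/49)^(1/4) ≈ 0.913.

0.913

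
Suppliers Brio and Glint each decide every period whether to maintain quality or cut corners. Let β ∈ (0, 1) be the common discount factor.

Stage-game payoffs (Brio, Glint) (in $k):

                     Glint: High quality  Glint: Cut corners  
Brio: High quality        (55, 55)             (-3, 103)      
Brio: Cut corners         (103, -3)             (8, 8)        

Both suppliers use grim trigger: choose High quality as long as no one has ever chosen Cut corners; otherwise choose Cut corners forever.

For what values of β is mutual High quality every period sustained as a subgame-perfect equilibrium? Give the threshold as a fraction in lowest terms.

48/95

One-period gain from deviating is 103 − 55 = 48. The loss is 55 − 8 = 47 in every subsequent period, with present value 47·β/(1−β).
Deviation is unprofitable when 47·β/(1−β) ≥ 48, i.e. β/(1−β) ≥ 48/47.
Equivalently β ≥ 48/(48+47) = 48/95.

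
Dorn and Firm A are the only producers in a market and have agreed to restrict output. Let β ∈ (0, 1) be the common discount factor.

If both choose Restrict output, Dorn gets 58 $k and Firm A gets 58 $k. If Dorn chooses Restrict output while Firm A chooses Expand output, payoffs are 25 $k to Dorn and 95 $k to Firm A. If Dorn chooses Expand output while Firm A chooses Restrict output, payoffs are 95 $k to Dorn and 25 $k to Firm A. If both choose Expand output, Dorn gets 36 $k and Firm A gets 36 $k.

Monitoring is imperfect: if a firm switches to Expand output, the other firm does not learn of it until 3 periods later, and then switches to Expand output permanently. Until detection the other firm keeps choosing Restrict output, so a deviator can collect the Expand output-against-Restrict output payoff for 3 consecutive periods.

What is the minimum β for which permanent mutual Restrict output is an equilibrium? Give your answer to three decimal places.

0.856

The best deviation is to choose Expand output for all 3 undetected periods, earning 95 each, then 36 forever once detected.
Deviation value: 95(1−β^3)/(1−β) + 36β^3/(1−β); cooperation value: 58/(1−β).
IC: 58 ≥ 95(1−β^3) + 36β^3 = 95 − 59β^3.
So β^3 ≥ 37/59, giving β ≥ (37/59)^(1/3) ≈ 0.856.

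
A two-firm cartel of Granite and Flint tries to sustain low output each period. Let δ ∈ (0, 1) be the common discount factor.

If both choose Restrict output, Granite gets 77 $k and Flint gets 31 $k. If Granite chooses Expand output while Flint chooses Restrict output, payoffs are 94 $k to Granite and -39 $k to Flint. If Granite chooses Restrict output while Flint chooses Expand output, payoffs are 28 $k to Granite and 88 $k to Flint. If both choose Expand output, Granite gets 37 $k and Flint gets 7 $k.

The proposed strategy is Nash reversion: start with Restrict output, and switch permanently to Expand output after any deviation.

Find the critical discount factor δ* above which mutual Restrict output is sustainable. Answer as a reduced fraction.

19/27

Granite: cooperation gives 77 each period; deviation gives 94 once then 37 forever.
  77/(1−δ) ≥ 94 + 37δ/(1−δ) ⇒ δ ≥ 17/57.
Flint: cooperation gives 31 each period; deviation gives 88 once then 7 forever.
  δ ≥ 57/81 = 19/27.
Both must hold, so the binding constraint is Flint's: δ ≥ 19/27.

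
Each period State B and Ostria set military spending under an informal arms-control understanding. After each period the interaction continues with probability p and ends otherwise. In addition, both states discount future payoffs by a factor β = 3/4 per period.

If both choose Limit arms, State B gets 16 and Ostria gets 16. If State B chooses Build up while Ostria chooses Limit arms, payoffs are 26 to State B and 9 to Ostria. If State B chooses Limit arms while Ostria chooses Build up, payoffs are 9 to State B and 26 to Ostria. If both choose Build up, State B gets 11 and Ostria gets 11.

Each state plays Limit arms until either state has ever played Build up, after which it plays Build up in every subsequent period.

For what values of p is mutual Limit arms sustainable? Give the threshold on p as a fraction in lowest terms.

8/9

Expected continuation weight on next period's payoff is β·p = 3/4·p, which plays the role of the discount factor.
Cooperation requires 3/4·p ≥ (26−16)/(26−11) = 2/3, hence p ≥ 8/9.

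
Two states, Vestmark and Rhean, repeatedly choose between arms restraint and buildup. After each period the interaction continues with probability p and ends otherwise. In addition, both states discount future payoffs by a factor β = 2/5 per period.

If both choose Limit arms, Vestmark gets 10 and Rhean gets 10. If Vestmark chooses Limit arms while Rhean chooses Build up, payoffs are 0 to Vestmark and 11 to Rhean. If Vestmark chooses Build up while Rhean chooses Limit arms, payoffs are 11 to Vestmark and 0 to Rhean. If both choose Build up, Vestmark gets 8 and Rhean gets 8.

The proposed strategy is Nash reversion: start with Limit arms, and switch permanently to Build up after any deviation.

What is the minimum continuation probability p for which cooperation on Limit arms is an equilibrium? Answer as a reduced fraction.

5/6

With continuation probability p and discount β, the effective per-period discount factor is βp.
Grim-trigger IC: βp ≥ (11−10)/(11−8) = 1/3.
So p ≥ (1/3)/(2/5) = 5/6.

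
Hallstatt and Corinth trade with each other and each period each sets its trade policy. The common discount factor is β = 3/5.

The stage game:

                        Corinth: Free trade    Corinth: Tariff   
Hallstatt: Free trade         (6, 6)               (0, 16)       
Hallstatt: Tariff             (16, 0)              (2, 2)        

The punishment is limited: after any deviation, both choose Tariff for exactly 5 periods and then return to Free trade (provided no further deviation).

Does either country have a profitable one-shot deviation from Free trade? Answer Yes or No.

IC: β+…+β^5 ≥ (16−6)/(6−2) = 5/2.
At β = 3/5: partial sum = 1.3834 < 2.5000. Cooperation not sustainable.

Yes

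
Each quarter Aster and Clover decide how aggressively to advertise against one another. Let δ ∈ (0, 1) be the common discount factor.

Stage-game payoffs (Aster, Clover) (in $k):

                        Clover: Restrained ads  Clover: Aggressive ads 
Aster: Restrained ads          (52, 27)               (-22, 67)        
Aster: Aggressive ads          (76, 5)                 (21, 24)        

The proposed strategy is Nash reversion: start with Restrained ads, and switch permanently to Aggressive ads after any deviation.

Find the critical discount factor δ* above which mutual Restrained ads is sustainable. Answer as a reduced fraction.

For Aster: deviation gain 76−52 = 24, per-period punishment loss 52−21 = 31. IC gives δ ≥ 24/55.
For Clover: gain 40, loss 3 per period, so δ ≥ 40/43.
The tighter constraint is Clover's, so cooperation needs δ ≥ 40/43.

40/43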